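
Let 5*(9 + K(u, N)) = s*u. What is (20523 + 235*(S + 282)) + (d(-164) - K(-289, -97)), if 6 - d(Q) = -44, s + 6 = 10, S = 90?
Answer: 541166/5 ≈ 1.0823e+5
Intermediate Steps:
s = 4 (s = -6 + 10 = 4)
d(Q) = 50 (d(Q) = 6 - 1*(-44) = 6 + 44 = 50)
K(u, N) = -9 + 4*u/5 (K(u, N) = -9 + (4*u)/5 = -9 + 4*u/5)
(20523 + 235*(S + 282)) + (d(-164) - K(-289, -97)) = (20523 + 235*(90 + 282)) + (50 - (-9 + (4/5)*(-289))) = (20523 + 235*372) + (50 - (-9 - 1156/5)) = (20523 + 87420) + (50 - 1*(-1201/5)) = 107943 + (50 + 1201/5) = 107943 + 1451/5 = 541166/5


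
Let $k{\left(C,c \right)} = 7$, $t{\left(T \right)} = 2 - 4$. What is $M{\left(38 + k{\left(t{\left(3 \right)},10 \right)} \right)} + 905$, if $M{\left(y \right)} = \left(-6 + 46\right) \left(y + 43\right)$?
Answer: $4425$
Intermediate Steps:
$t{\left(T \right)} = -2$ ($t{\left(T \right)} = 2 - 4 = -2$)
$M{\left(y \right)} = 1720 + 40 y$ ($M{\left(y \right)} = 40 \left(43 + y\right) = 1720 + 40 y$)
$M{\left(38 + k{\left(t{\left(3 \right)},10 \right)} \right)} + 905 = \left(1720 + 40 \left(38 + 7\right)\right) + 905 = \left(1720 + 40 \cdot 45\right) + 905 = \left(1720 + 1800\right) + 905 = 3520 + 905 = 4425$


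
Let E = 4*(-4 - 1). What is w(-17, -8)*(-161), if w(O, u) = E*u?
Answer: -25760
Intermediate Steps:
E = -20 (E = 4*(-5) = -20)
w(O, u) = -20*u
w(-17, -8)*(-161) = -20*(-8)*(-161) = 160*(-161) = -25760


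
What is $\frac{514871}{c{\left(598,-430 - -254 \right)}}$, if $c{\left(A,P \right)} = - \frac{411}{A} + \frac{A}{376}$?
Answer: $\frac{28941928652}{50767} \approx 5.7009 \cdot 10^{5}$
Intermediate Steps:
$c{\left(A,P \right)} = - \frac{411}{A} + \frac{A}{376}$ ($c{\left(A,P \right)} = - \frac{411}{A} + A \frac{1}{376} = - \frac{411}{A} + \frac{A}{376}$)
$\frac{514871}{c{\left(598,-430 - -254 \right)}} = \frac{514871}{- \frac{411}{598} + \frac{1}{376} \cdot 598} = \frac{514871}{\left(-411\right) \frac{1}{598} + \frac{299}{188}} = \frac{514871}{- \frac{411}{598} + \frac{299}{188}} = \frac{514871}{\frac{50767}{56212}} = 514871 \cdot \frac{56212}{50767} = \frac{28941928652}{50767}$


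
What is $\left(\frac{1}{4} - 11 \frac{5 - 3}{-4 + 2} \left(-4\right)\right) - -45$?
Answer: $\frac{5}{4} \approx 1.25$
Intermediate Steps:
$\left(\frac{1}{4} - 11 \frac{5 - 3}{-4 + 2} \left(-4\right)\right) - -45 = \left(\frac{1}{4} - 11 \frac{2}{-2} \left(-4\right)\right) + 45 = \left(\frac{1}{4} - 11 \cdot 2 \left(- \frac{1}{2}\right) \left(-4\right)\right) + 45 = \left(\frac{1}{4} - 11 \left(\left(-1\right) \left(-4\right)\right)\right) + 45 = \left(\frac{1}{4} - 44\right) + 45 = - \frac{175}{4} + 45 = \frac{5}{4}$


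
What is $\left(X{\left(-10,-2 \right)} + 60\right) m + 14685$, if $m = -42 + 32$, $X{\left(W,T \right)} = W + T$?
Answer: $14205$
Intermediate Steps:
$X{\left(W,T \right)} = T + W$
$m = -10$
$\left(X{\left(-10,-2 \right)} + 60\right) m + 14685 = \left(\left(-2 - 10\right) + 60\right) \left(-10\right) + 14685 = \left(-12 + 60\right) \left(-10\right) + 14685 = 48 \left(-10\right) + 14685 = -480 + 14685 = 14205$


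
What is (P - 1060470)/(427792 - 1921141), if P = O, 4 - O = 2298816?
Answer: 3359282/1493349 ≈ 2.2495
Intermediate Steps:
O = -2298812 (O = 4 - 1*2298816 = 4 - 2298816 = -2298812)
P = -2298812
(P - 1060470)/(427792 - 1921141) = (-2298812 - 1060470)/(427792 - 1921141) = -3359282/(-1493349) = -3359282*(-1/1493349) = 3359282/1493349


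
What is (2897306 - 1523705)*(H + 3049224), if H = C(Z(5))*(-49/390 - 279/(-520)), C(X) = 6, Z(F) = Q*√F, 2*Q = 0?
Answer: 1088989335740481/260 ≈ 4.1884e+12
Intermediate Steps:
Q = 0 (Q = (½)*0 = 0)
Z(F) = 0 (Z(F) = 0*√F = 0)
H = 641/260 (H = 6*(-49/390 - 279/(-520)) = 6*(-49*1/390 - 279*(-1/520)) = 6*(-49/390 + 279/520) = 6*(641/1560) = 641/260 ≈ 2.4654)
(2897306 - 1523705)*(H + 3049224) = (2897306 - 1523705)*(641/260 + 3049224) = 1373601*(792798881/260) = 1088989335740481/260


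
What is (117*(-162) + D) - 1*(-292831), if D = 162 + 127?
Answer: 274166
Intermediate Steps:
D = 289
(117*(-162) + D) - 1*(-292831) = (117*(-162) + 289) - 1*(-292831) = (-18954 + 289) + 292831 = -18665 + 292831 = 274166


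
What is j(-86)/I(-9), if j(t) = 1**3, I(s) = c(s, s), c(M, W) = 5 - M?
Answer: 1/14 ≈ 0.071429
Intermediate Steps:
I(s) = 5 - s
j(t) = 1
j(-86)/I(-9) = 1/(5 - 1*(-9)) = 1/(5 + 9) = 1/14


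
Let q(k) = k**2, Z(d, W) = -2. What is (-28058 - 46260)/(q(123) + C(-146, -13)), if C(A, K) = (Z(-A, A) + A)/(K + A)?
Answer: -11816562/2405659 ≈ -4.9120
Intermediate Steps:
C(A, K) = (-2 + A)/(A + K) (C(A, K) = (-2 + A)/(K + A) = (-2 + A)/(A + K))
(-28058 - 46260)/(q(123) + C(-146, -13)) = (-28058 - 46260)/(123**2 + (-2 - 146)/(-146 - 13)) = -74318/(15129 - 148/(-159)) = -74318/(15129 - 1/159*(-148)) = -74318/(15129 + 148/159) = -74318/2405659/159 = -74318*159/2405659 = -11816562/2405659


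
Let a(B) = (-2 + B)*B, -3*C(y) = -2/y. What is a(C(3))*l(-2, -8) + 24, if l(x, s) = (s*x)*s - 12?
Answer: 6424/81 ≈ 79.309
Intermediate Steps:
C(y) = 2/(3*y) (C(y) = -(-2)/(3*y) = 2/(3*y))
l(x, s) = -12 + x*s**2 (l(x, s) = x*s**2 - 12 = -12 + x*s**2)
a(B) = B*(-2 + B)
a(C(3))*l(-2, -8) + 24 = (((2/3)/3)*(-2 + (2/3)/3))*(-12 - 2*(-8)**2) + 24 = (((2/3)*(1/3))*(-2 + (2/3)*(1/3)))*(-12 - 2*64) + 24 = (2*(-2 + 2/9)/9)*(-12 - 128) + 24 = ((2/9)*(-16/9))*(-140) + 24 = -32/81*(-140) + 24 = 4480/81 + 24 = 6424/81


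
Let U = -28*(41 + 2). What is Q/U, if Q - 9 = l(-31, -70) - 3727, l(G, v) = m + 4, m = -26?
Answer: 935/301 ≈ 3.1063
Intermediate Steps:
l(G, v) = -22 (l(G, v) = -26 + 4 = -22)
U = -1204 (U = -28*43 = -1204)
Q = -3740 (Q = 9 + (-22 - 3727) = 9 - 3749 = -3740)
Q/U = -3740/(-1204) = -3740*(-1/1204) = 935/301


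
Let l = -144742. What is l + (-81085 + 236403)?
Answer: 10576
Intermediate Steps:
l + (-81085 + 236403) = -144742 + (-81085 + 236403) = -144742 + 155318 = 10576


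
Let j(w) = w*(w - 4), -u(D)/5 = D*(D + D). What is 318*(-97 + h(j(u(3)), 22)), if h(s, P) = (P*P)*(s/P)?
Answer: 59155314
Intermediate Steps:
u(D) = -10*D² (u(D) = -5*D*(D + D) = -5*D*2*D = -10*D²)
j(w) = w*(-4 + w)
h(s, P) = P*s (h(s, P) = P²*(s/P) = P*s)
318*(-97 + h(j(u(3)), 22)) = 318*(-97 + 22*((-10*3²)*(-4 - 10*3²))) = 318*(-97 + 22*((-10*9)*(-4 - 10*9))) = 318*(-97 + 22*(-90*(-4 - 90))) = 318*(-97 + 22*(-90*(-94))) = 318*(-97 + 22*8460) = 318*(-97 + 186120) = 318*186023 = 59155314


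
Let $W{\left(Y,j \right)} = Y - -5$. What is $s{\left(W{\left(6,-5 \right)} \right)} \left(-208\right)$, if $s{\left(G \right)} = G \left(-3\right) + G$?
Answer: $4576$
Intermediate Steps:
$W{\left(Y,j \right)} = 5 + Y$ ($W{\left(Y,j \right)} = Y + 5 = 5 + Y$)
$s{\left(G \right)} = - 2 G$ ($s{\left(G \right)} = - 3 G + G = - 2 G$)
$s{\left(W{\left(6,-5 \right)} \right)} \left(-208\right) = - 2 \left(5 + 6\right) \left(-208\right) = \left(-2\right) 11 \left(-208\right) = \left(-22\right) \left(-208\right) = 4576$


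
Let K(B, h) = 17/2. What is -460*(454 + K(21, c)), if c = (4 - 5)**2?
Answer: -212750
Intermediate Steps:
c = 1 (c = (-1)**2 = 1)
K(B, h) = 17/2 (K(B, h) = 17*(1/2) = 17/2)
-460*(454 + K(21, c)) = -460*(454 + 17/2) = -460*925/2 = -212750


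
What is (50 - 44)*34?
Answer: 204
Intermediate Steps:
(50 - 44)*34 = 6*34 = 204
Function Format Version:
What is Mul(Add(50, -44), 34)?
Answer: 204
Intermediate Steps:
Mul(Add(50, -44), 34) = Mul(6, 34) = 204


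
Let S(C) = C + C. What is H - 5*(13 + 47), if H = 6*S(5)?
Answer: -240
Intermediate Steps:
S(C) = 2*C
H = 60 (H = 6*(2*5) = 6*10 = 60)
H - 5*(13 + 47) = 60 - 5*(13 + 47) = 60 - 5*60 = 60 - 1*300 = 60 - 300 = -240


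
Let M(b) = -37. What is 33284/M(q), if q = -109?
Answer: -33284/37 ≈ -899.57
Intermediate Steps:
33284/M(q) = 33284/(-37) = 33284*(-1/37) = -33284/37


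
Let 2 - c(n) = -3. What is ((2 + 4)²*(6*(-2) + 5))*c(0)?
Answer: -1260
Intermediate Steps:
c(n) = 5 (c(n) = 2 - 1*(-3) = 2 + 3 = 5)
((2 + 4)²*(6*(-2) + 5))*c(0) = ((2 + 4)²*(6*(-2) + 5))*5 = (6²*(-12 + 5))*5 = (36*(-7))*5 = -252*5 = -1260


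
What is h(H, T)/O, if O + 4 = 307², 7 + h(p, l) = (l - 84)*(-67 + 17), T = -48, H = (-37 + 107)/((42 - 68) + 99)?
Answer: 6593/94245 ≈ 0.069956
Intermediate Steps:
H = 70/73 (H = 70/(-26 + 99) = 70/73 ≈ 0.95890)
h(p, l) = 4193 - 50*l (h(p, l) = -7 + (l - 84)*(-67 + 17) = -7 + (-84 + l)*(-50) = -7 + (4200 - 50*l) = 4193 - 50*l)
O = 94245 (O = -4 + 307² = -4 + 94249 = 94245)
h(H, T)/O = (4193 - 50*(-48))/94245 = (4193 + 2400)*(1/94245) = 6593*(1/94245) = 6593/94245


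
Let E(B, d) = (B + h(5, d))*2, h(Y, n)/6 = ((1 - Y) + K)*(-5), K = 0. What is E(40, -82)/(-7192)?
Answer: -40/899 ≈ -0.044494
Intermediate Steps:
h(Y, n) = -30 + 30*Y (h(Y, n) = 6*(((1 - Y) + 0)*(-5)) = 6*((1 - Y)*(-5)) = 6*(-5 + 5*Y) = -30 + 30*Y)
E(B, d) = 240 + 2*B (E(B, d) = (B + (-30 + 30*5))*2 = (B + (-30 + 150))*2 = (B + 120)*2 = (120 + B)*2 = 240 + 2*B)
E(40, -82)/(-7192) = (240 + 2*40)/(-7192) = (240 + 80)*(-1/7192) = 320*(-1/7192) = -40/899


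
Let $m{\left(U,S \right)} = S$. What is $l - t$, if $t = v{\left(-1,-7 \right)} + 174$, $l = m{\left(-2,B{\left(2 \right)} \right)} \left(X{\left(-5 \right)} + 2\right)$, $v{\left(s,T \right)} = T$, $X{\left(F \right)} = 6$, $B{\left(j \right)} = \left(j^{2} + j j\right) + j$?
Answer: $-87$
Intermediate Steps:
$B{\left(j \right)} = j + 2 j^{2}$ ($B{\left(j \right)} = \left(j^{2} + j^{2}\right) + j = 2 j^{2} + j = j + 2 j^{2}$)
$l = 80$ ($l = 2 \left(1 + 2 \cdot 2\right) \left(6 + 2\right) = 2 \left(1 + 4\right) 8 = 2 \cdot 5 \cdot 8 = 10 \cdot 8 = 80$)
$t = 167$ ($t = -7 + 174 = 167$)
$l - t = 80 - 167 = -87$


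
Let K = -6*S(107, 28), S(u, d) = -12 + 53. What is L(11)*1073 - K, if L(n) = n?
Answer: 12049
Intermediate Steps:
S(u, d) = 41
K = -246 (K = -6*41 = -246)
L(11)*1073 - K = 11*1073 - 1*(-246) = 11803 + 246 = 12049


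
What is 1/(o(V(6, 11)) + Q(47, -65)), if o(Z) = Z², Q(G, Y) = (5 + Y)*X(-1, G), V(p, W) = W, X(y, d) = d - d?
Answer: 1/121 ≈ 0.0082645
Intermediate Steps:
X(y, d) = 0
Q(G, Y) = 0 (Q(G, Y) = (5 + Y)*0 = 0)
1/(o(V(6, 11)) + Q(47, -65)) = 1/(11² + 0) = 1/(121 + 0) = 1/121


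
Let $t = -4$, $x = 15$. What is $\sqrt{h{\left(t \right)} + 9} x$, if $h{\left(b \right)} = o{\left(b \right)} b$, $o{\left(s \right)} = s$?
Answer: $75$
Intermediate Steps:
$h{\left(b \right)} = b^{2}$ ($h{\left(b \right)} = b b = b^{2}$)
$\sqrt{h{\left(t \right)} + 9} x = \sqrt{\left(-4\right)^{2} + 9} \cdot 15 = \sqrt{16 + 9} \cdot 15 = \sqrt{25} \cdot 15 = 5 \cdot 15 = 75$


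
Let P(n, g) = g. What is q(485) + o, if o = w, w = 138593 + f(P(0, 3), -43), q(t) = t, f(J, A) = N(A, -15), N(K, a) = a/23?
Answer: 3198779/23 ≈ 1.3908e+5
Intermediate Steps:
N(K, a) = a/23 (N(K, a) = a*(1/23) = a/23)
f(J, A) = -15/23 (f(J, A) = (1/23)*(-15) = -15/23)
w = 3187624/23 (w = 138593 - 15/23 = 3187624/23 ≈ 1.3859e+5)
o = 3187624/23 ≈ 1.3859e+5
q(485) + o = 485 + 3187624/23 = 3198779/23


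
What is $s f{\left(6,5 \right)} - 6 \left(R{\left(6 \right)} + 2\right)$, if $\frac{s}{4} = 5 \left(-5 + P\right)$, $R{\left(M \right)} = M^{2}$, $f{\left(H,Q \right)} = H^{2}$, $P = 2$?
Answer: $-2388$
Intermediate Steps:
$s = -60$ ($s = 4 \cdot 5 \left(-5 + 2\right) = 4 \cdot 5 \left(-3\right) = 4 \left(-15\right) = -60$)
$s f{\left(6,5 \right)} - 6 \left(R{\left(6 \right)} + 2\right) = - 60 \cdot 6^{2} - 6 \left(6^{2} + 2\right) = \left(-60\right) 36 - 6 \left(36 + 2\right) = -2160 - 228 = -2388$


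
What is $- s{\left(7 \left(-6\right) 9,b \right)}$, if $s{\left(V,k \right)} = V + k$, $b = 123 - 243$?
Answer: $498$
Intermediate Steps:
$b = -120$
$- s{\left(7 \left(-6\right) 9,b \right)} = - (7 \left(-6\right) 9 - 120) = - (\left(-42\right) 9 - 120) = - (-378 - 120) = \left(-1\right) \left(-498\right) = 498$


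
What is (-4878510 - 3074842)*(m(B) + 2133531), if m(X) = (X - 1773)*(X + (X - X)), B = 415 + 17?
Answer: -12361250792088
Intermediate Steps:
B = 432
m(X) = X*(-1773 + X) (m(X) = (-1773 + X)*(X + 0) = (-1773 + X)*X = X*(-1773 + X))
(-4878510 - 3074842)*(m(B) + 2133531) = (-4878510 - 3074842)*(432*(-1773 + 432) + 2133531) = -7953352*(432*(-1341) + 2133531) = -7953352*(-579312 + 2133531) = -7953352*1554219 = -12361250792088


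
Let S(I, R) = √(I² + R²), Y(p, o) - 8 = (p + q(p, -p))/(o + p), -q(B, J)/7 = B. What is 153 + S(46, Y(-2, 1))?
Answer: 153 + 2*√533 ≈ 199.17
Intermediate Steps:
q(B, J) = -7*B
Y(p, o) = 8 - 6*p/(o + p) (Y(p, o) = 8 + (p - 7*p)/(o + p) = 8 + (-6*p)/(o + p) = 8 - 6*p/(o + p))
153 + S(46, Y(-2, 1)) = 153 + √(46² + (2*(-2 + 4*1)/(1 - 2))²) = 153 + √(2116 + (2*(-2 + 4)/(-1))²) = 153 + √(2116 + (2*(-1)*2)²) = 153 + √(2116 + (-4)²) = 153 + √(2116 + 16) = 153 + √2132 = 153 + 2*√533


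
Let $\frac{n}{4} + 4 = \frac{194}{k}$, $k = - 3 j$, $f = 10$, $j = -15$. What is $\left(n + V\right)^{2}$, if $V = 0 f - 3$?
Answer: $\frac{6241}{2025} \approx 3.082$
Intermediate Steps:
$k = 45$ ($k = \left(-3\right) \left(-15\right) = 45$)
$n = \frac{56}{45}$ ($n = -16 + 4 \cdot \frac{194}{45} = -16 + \frac{776}{45} = \frac{56}{45} \approx 1.2444$)
$V = -3$ ($V = 0 \cdot 10 - 3 = 0 - 3 = -3$)
$\left(n + V\right)^{2} = \left(\frac{56}{45} - 3\right)^{2} = \left(- \frac{79}{45}\right)^{2} = \frac{6241}{2025}$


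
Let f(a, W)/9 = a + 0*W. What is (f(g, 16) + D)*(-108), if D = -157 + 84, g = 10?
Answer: -1836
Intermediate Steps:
D = -73
f(a, W) = 9*a (f(a, W) = 9*(a + 0*W) = 9*(a + 0) = 9*a)
(f(g, 16) + D)*(-108) = (9*10 - 73)*(-108) = (90 - 73)*(-108) = 17*(-108) = -1836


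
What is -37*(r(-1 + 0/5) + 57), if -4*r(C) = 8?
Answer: -2035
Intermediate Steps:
r(C) = -2 (r(C) = -1/4*8 = -2)
-37*(r(-1 + 0/5) + 57) = -37*(-2 + 57) = -37*55 = -2035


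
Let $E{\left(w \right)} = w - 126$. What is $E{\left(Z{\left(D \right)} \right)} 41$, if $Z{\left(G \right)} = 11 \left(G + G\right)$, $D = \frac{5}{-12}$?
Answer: $- \frac{33251}{6} \approx -5541.8$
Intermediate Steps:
$D = - \frac{5}{12}$ ($D = 5 \left(- \frac{1}{12}\right) = - \frac{5}{12} \approx -0.41667$)
$Z{\left(G \right)} = 22 G$ ($Z{\left(G \right)} = 11 \cdot 2 G = 22 G$)
$E{\left(w \right)} = -126 + w$
$E{\left(Z{\left(D \right)} \right)} 41 = \left(-126 + 22 \left(- \frac{5}{12}\right)\right) 41 = \left(-126 - \frac{55}{6}\right) 41 = \left(- \frac{811}{6}\right) 41 = - \frac{33251}{6}$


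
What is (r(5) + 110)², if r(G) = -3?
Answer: 11449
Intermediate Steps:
(r(5) + 110)² = (-3 + 110)² = 107² = 11449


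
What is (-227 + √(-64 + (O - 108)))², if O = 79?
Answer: (227 - I*√93)² ≈ 51436.0 - 4378.2*I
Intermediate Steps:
(-227 + √(-64 + (O - 108)))² = (-227 + √(-64 + (79 - 108)))² = (-227 + √(-64 - 29))² = (-227 + √(-93))² = (-227 + I*√93)²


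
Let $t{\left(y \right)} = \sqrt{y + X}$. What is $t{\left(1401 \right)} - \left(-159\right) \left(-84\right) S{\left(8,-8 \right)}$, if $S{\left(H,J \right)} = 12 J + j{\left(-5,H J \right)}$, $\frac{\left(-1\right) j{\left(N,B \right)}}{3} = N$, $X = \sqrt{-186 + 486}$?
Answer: $1081836 + \sqrt{1401 + 10 \sqrt{3}} \approx 1.0819 \cdot 10^{6}$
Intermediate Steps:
$X = 10 \sqrt{3}$ ($X = \sqrt{300} = 10 \sqrt{3} \approx 17.32$)
$j{\left(N,B \right)} = - 3 N$
$S{\left(H,J \right)} = 15 + 12 J$ ($S{\left(H,J \right)} = 12 J - -15 = 12 J + 15 = 15 + 12 J$)
$t{\left(y \right)} = \sqrt{y + 10 \sqrt{3}}$
$t{\left(1401 \right)} - \left(-159\right) \left(-84\right) S{\left(8,-8 \right)} = \sqrt{1401 + 10 \sqrt{3}} - \left(-159\right) \left(-84\right) \left(15 + 12 \left(-8\right)\right) = \sqrt{1401 + 10 \sqrt{3}} - 13356 \left(15 - 96\right) = \sqrt{1401 + 10 \sqrt{3}} - 13356 \left(-81\right) = \sqrt{1401 + 10 \sqrt{3}} - -1081836 = \sqrt{1401 + 10 \sqrt{3}} + 1081836 = 1081836 + \sqrt{1401 + 10 \sqrt{3}}$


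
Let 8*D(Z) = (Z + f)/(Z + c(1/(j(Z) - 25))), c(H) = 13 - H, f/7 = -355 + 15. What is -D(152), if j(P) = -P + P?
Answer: 13925/8252 ≈ 1.6875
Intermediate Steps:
j(P) = 0
f = -2380 (f = 7*(-355 + 15) = 7*(-340) = -2380)
D(Z) = (-2380 + Z)/(8*(326/25 + Z)) (D(Z) = ((Z - 2380)/(Z + (13 - 1/(0 - 25))))/8 = ((-2380 + Z)/(Z + (13 - 1/(-25))))/8 = ((-2380 + Z)/(Z + (13 - 1*(-1/25))))/8 = ((-2380 + Z)/(Z + (13 + 1/25)))/8 = ((-2380 + Z)/(Z + 326/25))/8 = ((-2380 + Z)/(326/25 + Z))/8 = (-2380 + Z)/(8*(326/25 + Z)))
-D(152) = -25*(-2380 + 152)/(8*(326 + 25*152)) = -25*(-2228)/(8*(326 + 3800)) = -25*(-2228)/(8*4126) = -1*(-13925/8252) = 13925/8252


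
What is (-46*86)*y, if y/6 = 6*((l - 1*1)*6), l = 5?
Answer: -3417984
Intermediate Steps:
y = 864 (y = 6*(6*((5 - 1*1)*6)) = 6*(6*((5 - 1)*6)) = 6*(6*(4*6)) = 6*(6*24) = 6*144 = 864)
(-46*86)*y = -46*86*864 = -3956*864 = -3417984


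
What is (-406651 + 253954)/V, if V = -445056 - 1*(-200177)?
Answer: 152697/244879 ≈ 0.62356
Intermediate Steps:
V = -244879 (V = -445056 + 200177 = -244879)
(-406651 + 253954)/V = (-406651 + 253954)/(-244879) = -152697*(-1/244879) = 152697/244879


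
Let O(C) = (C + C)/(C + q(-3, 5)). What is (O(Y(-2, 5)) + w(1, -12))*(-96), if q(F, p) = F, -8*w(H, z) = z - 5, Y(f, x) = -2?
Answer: -1404/5 ≈ -280.80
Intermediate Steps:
w(H, z) = 5/8 - z/8 (w(H, z) = -(z - 5)/8 = -(-5 + z)/8 = 5/8 - z/8)
O(C) = 2*C/(-3 + C) (O(C) = (C + C)/(C - 3) = (2*C)/(-3 + C) = 2*C/(-3 + C))
(O(Y(-2, 5)) + w(1, -12))*(-96) = (2*(-2)/(-3 - 2) + (5/8 - 1/8*(-12)))*(-96) = (2*(-2)/(-5) + (5/8 + 3/2))*(-96) = (2*(-2)*(-1/5) + 17/8)*(-96) = (4/5 + 17/8)*(-96) = (117/40)*(-96) = -1404/5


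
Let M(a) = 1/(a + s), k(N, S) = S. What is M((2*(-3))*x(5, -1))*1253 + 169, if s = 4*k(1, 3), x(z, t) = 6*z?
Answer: 3877/24 ≈ 161.54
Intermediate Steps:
s = 12 (s = 4*3 = 12)
M(a) = 1/(12 + a) (M(a) = 1/(a + 12) = 1/(12 + a))
M((2*(-3))*x(5, -1))*1253 + 169 = 1253/(12 + (2*(-3))*(6*5)) + 169 = 1253/(12 - 6*30) + 169 = 1253/(12 - 180) + 169 = 1253/(-168) + 169 = -1/168*1253 + 169 = -179/24 + 169 = 3877/24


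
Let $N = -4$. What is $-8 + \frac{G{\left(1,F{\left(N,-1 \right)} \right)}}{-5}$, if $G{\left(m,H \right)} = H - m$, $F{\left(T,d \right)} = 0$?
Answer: $- \frac{39}{5} \approx -7.8$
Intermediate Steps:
$-8 + \frac{G{\left(1,F{\left(N,-1 \right)} \right)}}{-5} = -8 + \frac{0 - 1}{-5} = -8 - \frac{0 - 1}{5} = -8 - - \frac{1}{5} = -8 + \frac{1}{5} = - \frac{39}{5}$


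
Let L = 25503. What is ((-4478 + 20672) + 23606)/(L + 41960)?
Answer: 39800/67463 ≈ 0.58995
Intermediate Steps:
((-4478 + 20672) + 23606)/(L + 41960) = ((-4478 + 20672) + 23606)/(25503 + 41960) = (16194 + 23606)/67463 = 39800*(1/67463) = 39800/67463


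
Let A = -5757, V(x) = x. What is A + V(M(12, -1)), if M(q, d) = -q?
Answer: -5769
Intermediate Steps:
A + V(M(12, -1)) = -5757 - 1*12 = -5757 - 12 = -5769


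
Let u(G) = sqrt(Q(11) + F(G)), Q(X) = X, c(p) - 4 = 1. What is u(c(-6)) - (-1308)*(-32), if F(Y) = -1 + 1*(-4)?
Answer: -41856 + sqrt(6) ≈ -41854.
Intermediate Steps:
c(p) = 5 (c(p) = 4 + 1 = 5)
F(Y) = -5 (F(Y) = -1 - 4 = -5)
u(G) = sqrt(6) (u(G) = sqrt(11 - 5) = sqrt(6))
u(c(-6)) - (-1308)*(-32) = sqrt(6) - (-1308)*(-32) = sqrt(6) - 1*41856 = sqrt(6) - 41856 = -41856 + sqrt(6)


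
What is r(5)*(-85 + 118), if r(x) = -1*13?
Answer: -429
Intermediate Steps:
r(x) = -13
r(5)*(-85 + 118) = -13*(-85 + 118) = -13*33 = -429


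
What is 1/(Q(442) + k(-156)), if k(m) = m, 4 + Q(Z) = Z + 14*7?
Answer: 1/380 ≈ 0.0026316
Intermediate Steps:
Q(Z) = 94 + Z (Q(Z) = -4 + (Z + 14*7) = -4 + (Z + 98) = -4 + (98 + Z) = 94 + Z)
1/(Q(442) + k(-156)) = 1/((94 + 442) - 156) = 1/(536 - 156) = 1/380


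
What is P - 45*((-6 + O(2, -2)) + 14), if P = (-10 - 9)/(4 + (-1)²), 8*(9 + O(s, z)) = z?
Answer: 1049/20 ≈ 52.450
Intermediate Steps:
O(s, z) = -9 + z/8
P = -19/5 (P = -19/(4 + 1) = -19/5 ≈ -3.8000)
P - 45*((-6 + O(2, -2)) + 14) = -19/5 - 45*((-6 + (-9 + (⅛)*(-2))) + 14) = -19/5 - 45*((-6 + (-9 - ¼)) + 14) = -19/5 - 45*((-6 - 37/4) + 14) = -19/5 - 45*(-61/4 + 14) = -19/5 - 45*(-5/4) = -19/5 + 225/4 = 1049/20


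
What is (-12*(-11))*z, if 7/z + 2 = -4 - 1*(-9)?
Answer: 308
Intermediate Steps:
z = 7/3 (z = 7/(-2 + (-4 - 1*(-9))) = 7/(-2 + (-4 + 9)) = 7/(-2 + 5) = 7/3 ≈ 2.3333)
(-12*(-11))*z = -12*(-11)*(7/3) = 132*(7/3) = 308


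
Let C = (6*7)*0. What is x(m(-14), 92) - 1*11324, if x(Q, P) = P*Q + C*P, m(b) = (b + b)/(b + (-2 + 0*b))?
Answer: -11163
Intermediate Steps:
C = 0 (C = 42*0 = 0)
m(b) = 2*b/(-2 + b) (m(b) = (2*b)/(b + (-2 + 0)) = (2*b)/(b - 2) = (2*b)/(-2 + b) = 2*b/(-2 + b))
x(Q, P) = P*Q (x(Q, P) = P*Q + 0*P = P*Q + 0 = P*Q)
x(m(-14), 92) - 1*11324 = 92*(2*(-14)/(-2 - 14)) - 1*11324 = 92*(2*(-14)/(-16)) - 11324 = 92*(2*(-14)*(-1/16)) - 11324 = 92*(7/4) - 11324 = 161 - 11324 = -11163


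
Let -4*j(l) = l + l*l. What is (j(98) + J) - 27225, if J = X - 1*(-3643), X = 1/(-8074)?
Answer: -104992278/4037 ≈ -26008.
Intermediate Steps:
X = -1/8074 ≈ -0.00012385
j(l) = -l/4 - l²/4 (j(l) = -(l + l*l)/4 = -(l + l²)/4 = -l/4 - l²/4)
J = 29413581/8074 (J = -1/8074 - 1*(-3643) = -1/8074 + 3643 = 29413581/8074 ≈ 3643.0)
(j(98) + J) - 27225 = (-¼*98*(1 + 98) + 29413581/8074) - 27225 = (-¼*98*99 + 29413581/8074) - 27225 = (-4851/2 + 29413581/8074) - 27225 = 4915047/4037 - 27225 = -104992278/4037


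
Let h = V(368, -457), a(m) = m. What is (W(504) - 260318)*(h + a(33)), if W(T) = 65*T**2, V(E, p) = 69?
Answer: 1657573644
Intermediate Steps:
h = 69
(W(504) - 260318)*(h + a(33)) = (65*504**2 - 260318)*(69 + 33) = (65*254016 - 260318)*102 = (16511040 - 260318)*102 = 16250722*102 = 1657573644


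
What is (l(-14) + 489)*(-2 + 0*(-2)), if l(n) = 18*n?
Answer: -474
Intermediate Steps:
(l(-14) + 489)*(-2 + 0*(-2)) = (18*(-14) + 489)*(-2 + 0*(-2)) = (-252 + 489)*(-2 + 0) = 237*(-2) = -474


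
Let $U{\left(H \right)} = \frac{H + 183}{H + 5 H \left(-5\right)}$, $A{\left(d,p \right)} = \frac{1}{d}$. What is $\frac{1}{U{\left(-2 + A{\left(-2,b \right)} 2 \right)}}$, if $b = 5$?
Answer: $\frac{2}{5} \approx 0.4$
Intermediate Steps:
$U{\left(H \right)} = - \frac{183 + H}{24 H}$ ($U{\left(H \right)} = \frac{183 + H}{H - 25 H} = \frac{183 + H}{\left(-24\right) H} = \left(183 + H\right) \left(- \frac{1}{24 H}\right) = - \frac{183 + H}{24 H}$)
$\frac{1}{U{\left(-2 + A{\left(-2,b \right)} 2 \right)}} = \frac{1}{\frac{1}{24} \frac{1}{-2 + \frac{1}{-2} \cdot 2} \left(-183 - \left(-2 + \frac{1}{-2} \cdot 2\right)\right)} = \frac{1}{\frac{1}{24} \frac{1}{-2 - 1} \left(-183 - \left(-2 - 1\right)\right)} = \frac{1}{\frac{1}{24} \frac{1}{-3} \left(-183 - -3\right)} = \frac{1}{\frac{1}{24} \left(- \frac{1}{3}\right) \left(-183 + 3\right)} = \frac{1}{\frac{1}{24} \left(- \frac{1}{3}\right) \left(-180\right)} = \frac{1}{\frac{5}{2}} = \frac{2}{5}$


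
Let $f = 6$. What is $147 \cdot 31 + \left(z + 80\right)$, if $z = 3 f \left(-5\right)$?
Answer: $4547$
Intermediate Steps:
$z = -90$ ($z = 3 \cdot 6 \left(-5\right) = 18 \left(-5\right) = -90$)
$147 \cdot 31 + \left(z + 80\right) = 147 \cdot 31 + \left(-90 + 80\right) = 4557 - 10 = 4547$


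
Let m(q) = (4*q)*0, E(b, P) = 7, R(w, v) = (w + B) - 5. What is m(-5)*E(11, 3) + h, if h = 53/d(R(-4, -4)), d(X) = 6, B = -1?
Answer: 53/6 ≈ 8.8333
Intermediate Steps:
R(w, v) = -6 + w (R(w, v) = (w - 1) - 5 = (-1 + w) - 5 = -6 + w)
m(q) = 0
h = 53/6 ≈ 8.8333
m(-5)*E(11, 3) + h = 0*7 + 53/6 = 0 + 53/6 = 53/6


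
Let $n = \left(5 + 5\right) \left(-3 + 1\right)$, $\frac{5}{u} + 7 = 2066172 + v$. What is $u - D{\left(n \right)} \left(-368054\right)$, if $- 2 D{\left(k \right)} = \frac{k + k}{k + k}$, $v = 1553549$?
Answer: $- \frac{666125108273}{3619714} \approx -1.8403 \cdot 10^{5}$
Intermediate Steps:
$u = \frac{5}{3619714}$ ($u = \frac{5}{-7 + \left(2066172 + 1553549\right)} = \frac{5}{-7 + 3619721} = \frac{5}{3619714} \approx 1.3813 \cdot 10^{-6}$)
$n = -20$ ($n = 10 \left(-2\right) = -20$)
$D{\left(k \right)} = - \frac{1}{2}$ ($D{\left(k \right)} = - \frac{\left(k + k\right) \frac{1}{k + k}}{2} = - \frac{2 k \frac{1}{2 k}}{2} = \left(- \frac{1}{2}\right) 1 = - \frac{1}{2}$)
$u - D{\left(n \right)} \left(-368054\right) = \frac{5}{3619714} - \left(- \frac{1}{2}\right) \left(-368054\right) = \frac{5}{3619714} - 184027 = - \frac{666125108273}{3619714}$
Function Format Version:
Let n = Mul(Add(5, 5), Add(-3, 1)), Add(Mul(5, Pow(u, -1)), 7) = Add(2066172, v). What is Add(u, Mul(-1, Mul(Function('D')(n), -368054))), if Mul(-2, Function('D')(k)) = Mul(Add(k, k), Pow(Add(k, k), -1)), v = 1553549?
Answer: Rational(-666125108273, 3619714) ≈ -1.8403e+5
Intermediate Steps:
u = Rational(5, 3619714) (u = Mul(5, Pow(Add(-7, Add(2066172, 1553549)), -1)) = Mul(5, Pow(Add(-7, 3619721), -1)) = Mul(5, Pow(3619714, -1)) = Mul(5, Rational(1, 3619714)) = Rational(5, 3619714) ≈ 1.3813e-6)
n = -20 (n = Mul(10, -2) = -20)
Function('D')(k) = Rational(-1, 2) (Function('D')(k) = Mul(Rational(-1, 2), Mul(Add(k, k), Pow(Add(k, k), -1))) = Mul(Rational(-1, 2), Mul(Mul(2, k), Pow(Mul(2, k), -1))) = Mul(Rational(-1, 2), Mul(Mul(2, k), Mul(Rational(1, 2), Pow(k, -1)))) = Mul(Rational(-1, 2), 1) = Rational(-1, 2))
Add(u, Mul(-1, Mul(Function('D')(n), -368054))) = Add(Rational(5, 3619714), Mul(-1, Mul(Rational(-1, 2), -368054))) = Add(Rational(5, 3619714), Mul(-1, 184027)) = Add(Rational(5, 3619714), -184027) = Rational(-666125108273, 3619714)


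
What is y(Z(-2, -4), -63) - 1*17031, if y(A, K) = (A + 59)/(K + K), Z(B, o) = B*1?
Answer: -715321/42 ≈ -17031.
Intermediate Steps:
Z(B, o) = B
y(A, K) = (59 + A)/(2*K) (y(A, K) = (59 + A)/((2*K)) = (59 + A)*(1/(2*K)) = (59 + A)/(2*K))
y(Z(-2, -4), -63) - 1*17031 = (½)*(59 - 2)/(-63) - 1*17031 = (½)*(-1/63)*57 - 17031 = -19/42 - 17031 = -715321/42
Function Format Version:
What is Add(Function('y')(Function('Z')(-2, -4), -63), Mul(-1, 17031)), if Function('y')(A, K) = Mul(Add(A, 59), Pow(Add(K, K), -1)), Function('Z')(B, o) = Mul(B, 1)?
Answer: Rational(-715321, 42) ≈ -17031.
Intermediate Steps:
Function('Z')(B, o) = B
Function('y')(A, K) = Mul(Rational(1, 2), Pow(K, -1), Add(59, A)) (Function('y')(A, K) = Mul(Add(59, A), Pow(Mul(2, K), -1)) = Mul(Add(59, A), Mul(Rational(1, 2), Pow(K, -1))) = Mul(Rational(1, 2), Pow(K, -1), Add(59, A)))
Add(Function('y')(Function('Z')(-2, -4), -63), Mul(-1, 17031)) = Add(Mul(Rational(1, 2), Pow(-63, -1), Add(59, -2)), Mul(-1, 17031)) = Add(Mul(Rational(1, 2), Rational(-1, 63), 57), -17031) = Add(Rational(-19, 42), -17031) = Rational(-715321, 42)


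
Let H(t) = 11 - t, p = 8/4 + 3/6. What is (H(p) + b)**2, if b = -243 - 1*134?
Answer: 543169/4 ≈ 1.3579e+5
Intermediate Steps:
p = 5/2 (p = 8*(1/4) + 3*(1/6) = 2 + 1/2 = 5/2 ≈ 2.5000)
b = -377 (b = -243 - 134 = -377)
(H(p) + b)**2 = ((11 - 1*5/2) - 377)**2 = ((11 - 5/2) - 377)**2 = (17/2 - 377)**2 = (-737/2)**2 = 543169/4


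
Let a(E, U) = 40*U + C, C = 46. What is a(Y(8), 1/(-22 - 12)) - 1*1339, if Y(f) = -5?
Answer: -22001/17 ≈ -1294.2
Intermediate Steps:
a(E, U) = 46 + 40*U (a(E, U) = 40*U + 46 = 46 + 40*U)
a(Y(8), 1/(-22 - 12)) - 1*1339 = (46 + 40/(-22 - 12)) - 1*1339 = (46 + 40/(-34)) - 1339 = (46 + 40*(-1/34)) - 1339 = (46 - 20/17) - 1339 = 762/17 - 1339 = -22001/17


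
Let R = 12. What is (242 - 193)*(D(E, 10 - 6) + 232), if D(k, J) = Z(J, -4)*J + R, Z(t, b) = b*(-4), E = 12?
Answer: 15092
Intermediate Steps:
Z(t, b) = -4*b
D(k, J) = 12 + 16*J (D(k, J) = (-4*(-4))*J + 12 = 16*J + 12 = 12 + 16*J)
(242 - 193)*(D(E, 10 - 6) + 232) = (242 - 193)*((12 + 16*(10 - 6)) + 232) = 49*((12 + 16*4) + 232) = 49*((12 + 64) + 232) = 49*(76 + 232) = 49*308 = 15092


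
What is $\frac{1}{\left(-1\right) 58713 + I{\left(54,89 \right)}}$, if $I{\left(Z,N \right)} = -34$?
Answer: $- \frac{1}{58747} \approx -1.7022 \cdot 10^{-5}$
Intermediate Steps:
$\frac{1}{\left(-1\right) 58713 + I{\left(54,89 \right)}} = \frac{1}{\left(-1\right) 58713 - 34} = \frac{1}{-58713 - 34} = \frac{1}{-58747} = - \frac{1}{58747}$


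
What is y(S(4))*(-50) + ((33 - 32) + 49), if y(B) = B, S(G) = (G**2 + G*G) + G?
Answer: -1750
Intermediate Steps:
S(G) = G + 2*G**2 (S(G) = (G**2 + G**2) + G = 2*G**2 + G = G + 2*G**2)
y(S(4))*(-50) + ((33 - 32) + 49) = (4*(1 + 2*4))*(-50) + ((33 - 32) + 49) = (4*(1 + 8))*(-50) + (1 + 49) = (4*9)*(-50) + 50 = 36*(-50) + 50 = -1800 + 50 = -1750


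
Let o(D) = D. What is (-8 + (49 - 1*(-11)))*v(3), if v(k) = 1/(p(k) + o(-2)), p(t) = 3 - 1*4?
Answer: -52/3 ≈ -17.333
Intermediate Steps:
p(t) = -1 (p(t) = 3 - 4 = -1)
v(k) = -1/3 (v(k) = 1/(-1 - 2) = 1/(-3) = -1/3)
(-8 + (49 - 1*(-11)))*v(3) = (-8 + (49 - 1*(-11)))*(-1/3) = (-8 + (49 + 11))*(-1/3) = (-8 + 60)*(-1/3) = 52*(-1/3) = -52/3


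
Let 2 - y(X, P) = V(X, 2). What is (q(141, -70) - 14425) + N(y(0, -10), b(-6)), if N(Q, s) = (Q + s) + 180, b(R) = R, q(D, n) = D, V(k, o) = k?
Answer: -14108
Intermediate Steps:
y(X, P) = 2 - X
N(Q, s) = 180 + Q + s
(q(141, -70) - 14425) + N(y(0, -10), b(-6)) = (141 - 14425) + (180 + (2 - 1*0) - 6) = -14284 + (180 + (2 + 0) - 6) = -14284 + (180 + 2 - 6) = -14284 + 176 = -14108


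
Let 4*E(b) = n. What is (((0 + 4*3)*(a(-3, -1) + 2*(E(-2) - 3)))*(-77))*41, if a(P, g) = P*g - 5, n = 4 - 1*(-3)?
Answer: 170478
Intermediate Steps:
n = 7 (n = 4 + 3 = 7)
a(P, g) = -5 + P*g
E(b) = 7/4 (E(b) = (¼)*7 = 7/4)
(((0 + 4*3)*(a(-3, -1) + 2*(E(-2) - 3)))*(-77))*41 = (((0 + 4*3)*((-5 - 3*(-1)) + 2*(7/4 - 3)))*(-77))*41 = (((0 + 12)*((-5 + 3) + 2*(-5/4)))*(-77))*41 = ((12*(-2 - 5/2))*(-77))*41 = ((12*(-9/2))*(-77))*41 = -54*(-77)*41 = 4158*41 = 170478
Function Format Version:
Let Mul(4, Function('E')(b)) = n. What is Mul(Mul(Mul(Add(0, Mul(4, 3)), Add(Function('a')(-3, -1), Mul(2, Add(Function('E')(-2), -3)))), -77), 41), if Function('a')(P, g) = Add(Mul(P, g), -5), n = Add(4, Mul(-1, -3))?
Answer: 170478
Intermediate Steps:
n = 7 (n = Add(4, 3) = 7)
Function('a')(P, g) = Add(-5, Mul(P, g))
Function('E')(b) = Rational(7, 4) (Function('E')(b) = Mul(Rational(1, 4), 7) = Rational(7, 4))
Mul(Mul(Mul(Add(0, Mul(4, 3)), Add(Function('a')(-3, -1), Mul(2, Add(Function('E')(-2), -3)))), -77), 41) = Mul(Mul(Mul(Add(0, Mul(4, 3)), Add(Add(-5, Mul(-3, -1)), Mul(2, Add(Rational(7, 4), -3)))), -77), 41) = Mul(Mul(Mul(Add(0, 12), Add(Add(-5, 3), Mul(2, Rational(-5, 4)))), -77), 41) = Mul(Mul(Mul(12, Add(-2, Rational(-5, 2))), -77), 41) = Mul(Mul(Mul(12, Rational(-9, 2)), -77), 41) = Mul(Mul(-54, -77), 41) = Mul(4158, 41) = 170478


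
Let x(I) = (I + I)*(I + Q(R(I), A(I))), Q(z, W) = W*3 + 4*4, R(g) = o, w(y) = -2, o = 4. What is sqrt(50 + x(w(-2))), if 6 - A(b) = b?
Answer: I*sqrt(102) ≈ 10.1*I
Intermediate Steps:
A(b) = 6 - b
R(g) = 4
Q(z, W) = 16 + 3*W (Q(z, W) = 3*W + 16 = 16 + 3*W)
x(I) = 2*I*(34 - 2*I) (x(I) = (I + I)*(I + (16 + 3*(6 - I))) = (2*I)*(I + (16 + (18 - 3*I))) = (2*I)*(I + (34 - 3*I)) = (2*I)*(34 - 2*I) = 2*I*(34 - 2*I))
sqrt(50 + x(w(-2))) = sqrt(50 + 4*(-2)*(17 - 1*(-2))) = sqrt(50 + 4*(-2)*(17 + 2)) = sqrt(50 + 4*(-2)*19) = sqrt(50 - 152) = sqrt(-102) = I*sqrt(102)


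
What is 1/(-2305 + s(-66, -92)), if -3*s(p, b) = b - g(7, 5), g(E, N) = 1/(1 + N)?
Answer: -18/40937 ≈ -0.00043970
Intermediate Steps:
s(p, b) = 1/18 - b/3 (s(p, b) = -(b - 1/(1 + 5))/3 = -(b - 1/6)/3 = -(b - 1*⅙)/3 = -(b - ⅙)/3 = -(-⅙ + b)/3 = 1/18 - b/3)
1/(-2305 + s(-66, -92)) = 1/(-2305 + (1/18 - ⅓*(-92))) = 1/(-2305 + (1/18 + 92/3)) = 1/(-2305 + 553/18) = 1/(-40937/18) = -18/40937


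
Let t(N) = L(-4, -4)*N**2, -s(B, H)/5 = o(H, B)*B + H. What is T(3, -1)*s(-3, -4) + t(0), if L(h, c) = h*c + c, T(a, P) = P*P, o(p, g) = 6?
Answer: 110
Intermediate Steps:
T(a, P) = P**2
L(h, c) = c + c*h (L(h, c) = c*h + c = c + c*h)
s(B, H) = -30*B - 5*H (s(B, H) = -5*(6*B + H) = -5*(H + 6*B) = -30*B - 5*H)
t(N) = 12*N**2 (t(N) = (-4*(1 - 4))*N**2 = (-4*(-3))*N**2 = 12*N**2)
T(3, -1)*s(-3, -4) + t(0) = (-1)**2*(-30*(-3) - 5*(-4)) + 12*0**2 = 1*(90 + 20) + 12*0 = 1*110 + 0 = 110 + 0 = 110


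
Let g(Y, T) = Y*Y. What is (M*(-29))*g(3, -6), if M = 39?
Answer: -10179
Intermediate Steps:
g(Y, T) = Y²
(M*(-29))*g(3, -6) = (39*(-29))*3² = -1131*9 = -10179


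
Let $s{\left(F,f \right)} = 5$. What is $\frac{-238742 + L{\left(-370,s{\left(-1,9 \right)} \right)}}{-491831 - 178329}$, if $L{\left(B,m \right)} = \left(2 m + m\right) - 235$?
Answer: $\frac{119481}{335080} \approx 0.35657$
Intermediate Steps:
$L{\left(B,m \right)} = -235 + 3 m$ ($L{\left(B,m \right)} = 3 m - 235 = -235 + 3 m$)
$\frac{-238742 + L{\left(-370,s{\left(-1,9 \right)} \right)}}{-491831 - 178329} = \frac{-238742 + \left(-235 + 3 \cdot 5\right)}{-491831 - 178329} = \frac{-238742 + \left(-235 + 15\right)}{-670160} = \left(-238742 - 220\right) \left(- \frac{1}{670160}\right) = \left(-238962\right) \left(- \frac{1}{670160}\right) = \frac{119481}{335080}$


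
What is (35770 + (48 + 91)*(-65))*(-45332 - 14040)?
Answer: -1587310420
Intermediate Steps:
(35770 + (48 + 91)*(-65))*(-45332 - 14040) = (35770 + 139*(-65))*(-59372) = (35770 - 9035)*(-59372) = 26735*(-59372) = -1587310420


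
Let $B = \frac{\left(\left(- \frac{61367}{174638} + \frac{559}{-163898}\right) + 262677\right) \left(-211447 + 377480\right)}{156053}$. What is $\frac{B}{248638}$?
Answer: $\frac{44583098445610919115}{39663770594197000862} \approx 1.124$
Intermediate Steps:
$B = \frac{44583098445610919115}{159524170055249}$ ($B = \left(\left(\left(-61367\right) \frac{1}{174638} + 559 \left(- \frac{1}{163898}\right)\right) + 262677\right) 166033 \cdot \frac{1}{156053} = \left(\left(- \frac{61367}{174638} - \frac{559}{163898}\right) + 262677\right) 166033 \cdot \frac{1}{156053} = \left(- \frac{2538887802}{7155704731} + 262677\right) 166033 \cdot \frac{1}{156053} = \frac{1879636512737085}{7155704731} \cdot 166033 \cdot \frac{1}{156053} = \frac{44583098445610919115}{1022243533} \cdot \frac{1}{156053} = \frac{44583098445610919115}{159524170055249} \approx 2.7948 \cdot 10^{5}$)
$\frac{B}{248638} = \frac{44583098445610919115}{159524170055249 \cdot 248638} = \frac{44583098445610919115}{159524170055249} \cdot \frac{1}{248638} = \frac{44583098445610919115}{39663770594197000862}$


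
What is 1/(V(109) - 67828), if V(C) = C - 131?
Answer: -1/67850 ≈ -1.4738e-5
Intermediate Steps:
V(C) = -131 + C
1/(V(109) - 67828) = 1/((-131 + 109) - 67828) = 1/(-22 - 67828) = 1/(-67850) = -1/67850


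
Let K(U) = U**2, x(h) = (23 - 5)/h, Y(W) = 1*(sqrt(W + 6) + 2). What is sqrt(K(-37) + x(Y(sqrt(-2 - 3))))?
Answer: sqrt((2756 + 1369*sqrt(6 + I*sqrt(5)))/(2 + sqrt(6 + I*sqrt(5)))) ≈ 37.054 - 0.0054*I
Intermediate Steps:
Y(W) = 2 + sqrt(6 + W) (Y(W) = 1*(sqrt(6 + W) + 2) = 1*(2 + sqrt(6 + W)) = 2 + sqrt(6 + W))
x(h) = 18/h
sqrt(K(-37) + x(Y(sqrt(-2 - 3)))) = sqrt((-37)**2 + 18/(2 + sqrt(6 + sqrt(-2 - 3)))) = sqrt(1369 + 18/(2 + sqrt(6 + sqrt(-5)))) = sqrt(1369 + 18/(2 + sqrt(6 + I*sqrt(5))))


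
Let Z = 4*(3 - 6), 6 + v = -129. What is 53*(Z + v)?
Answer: -7791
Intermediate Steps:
v = -135 (v = -6 - 129 = -135)
Z = -12 (Z = 4*(-3) = -12)
53*(Z + v) = 53*(-12 - 135) = 53*(-147) = -7791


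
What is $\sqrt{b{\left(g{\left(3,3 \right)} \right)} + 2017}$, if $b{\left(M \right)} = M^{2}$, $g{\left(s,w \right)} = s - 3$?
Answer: $\sqrt{2017} \approx 44.911$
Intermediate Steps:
$g{\left(s,w \right)} = -3 + s$
$\sqrt{b{\left(g{\left(3,3 \right)} \right)} + 2017} = \sqrt{\left(-3 + 3\right)^{2} + 2017} = \sqrt{0^{2} + 2017} = \sqrt{0 + 2017} = \sqrt{2017}$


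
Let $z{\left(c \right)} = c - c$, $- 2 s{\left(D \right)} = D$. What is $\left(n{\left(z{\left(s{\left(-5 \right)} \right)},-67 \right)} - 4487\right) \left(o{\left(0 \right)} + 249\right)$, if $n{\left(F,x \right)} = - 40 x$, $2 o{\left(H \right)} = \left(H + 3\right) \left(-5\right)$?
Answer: $- \frac{872781}{2} \approx -4.3639 \cdot 10^{5}$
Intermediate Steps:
$s{\left(D \right)} = - \frac{D}{2}$
$o{\left(H \right)} = - \frac{15}{2} - \frac{5 H}{2}$ ($o{\left(H \right)} = \frac{\left(H + 3\right) \left(-5\right)}{2} = \frac{\left(3 + H\right) \left(-5\right)}{2} = \frac{-15 - 5 H}{2} = - \frac{15}{2} - \frac{5 H}{2}$)
$z{\left(c \right)} = 0$
$\left(n{\left(z{\left(s{\left(-5 \right)} \right)},-67 \right)} - 4487\right) \left(o{\left(0 \right)} + 249\right) = \left(\left(-40\right) \left(-67\right) - 4487\right) \left(\left(- \frac{15}{2} - 0\right) + 249\right) = \left(2680 - 4487\right) \left(\left(- \frac{15}{2} + 0\right) + 249\right) = - 1807 \left(- \frac{15}{2} + 249\right) = \left(-1807\right) \frac{483}{2} = - \frac{872781}{2}$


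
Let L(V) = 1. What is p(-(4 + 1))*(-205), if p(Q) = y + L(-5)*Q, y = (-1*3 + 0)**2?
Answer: -820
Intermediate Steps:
y = 9 (y = (-3 + 0)**2 = (-3)**2 = 9)
p(Q) = 9 + Q (p(Q) = 9 + 1*Q = 9 + Q)
p(-(4 + 1))*(-205) = (9 - (4 + 1))*(-205) = (9 - 1*5)*(-205) = (9 - 5)*(-205) = 4*(-205) = -820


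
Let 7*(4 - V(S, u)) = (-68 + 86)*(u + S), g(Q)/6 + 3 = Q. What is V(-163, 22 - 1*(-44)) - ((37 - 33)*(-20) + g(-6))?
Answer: 2712/7 ≈ 387.43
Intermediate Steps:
g(Q) = -18 + 6*Q
V(S, u) = 4 - 18*S/7 - 18*u/7 (V(S, u) = 4 - (-68 + 86)*(u + S)/7 = 4 - 18*(S + u)/7 = 4 - (18*S + 18*u)/7 = 4 + (-18*S/7 - 18*u/7) = 4 - 18*S/7 - 18*u/7)
V(-163, 22 - 1*(-44)) - ((37 - 33)*(-20) + g(-6)) = (4 - 18/7*(-163) - 18*(22 - 1*(-44))/7) - ((37 - 33)*(-20) + (-18 + 6*(-6))) = (4 + 2934/7 - 18*(22 + 44)/7) - (4*(-20) + (-18 - 36)) = (4 + 2934/7 - 18/7*66) - (-80 - 54) = (4 + 2934/7 - 1188/7) - 1*(-134) = 1774/7 + 134 = 2712/7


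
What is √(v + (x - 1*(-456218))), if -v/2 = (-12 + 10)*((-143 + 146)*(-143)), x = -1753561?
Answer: I*√1299059 ≈ 1139.8*I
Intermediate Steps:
v = -1716 (v = -2*(-12 + 10)*(-143 + 146)*(-143) = -(-4)*3*(-143) = -(-4)*(-429) = -2*858 = -1716)
√(v + (x - 1*(-456218))) = √(-1716 + (-1753561 - 1*(-456218))) = √(-1716 + (-1753561 + 456218)) = √(-1716 - 1297343) = √(-1299059) = I*√1299059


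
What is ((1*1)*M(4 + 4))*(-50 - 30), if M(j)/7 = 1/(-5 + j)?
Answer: -560/3 ≈ -186.67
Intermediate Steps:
M(j) = 7/(-5 + j)
((1*1)*M(4 + 4))*(-50 - 30) = ((1*1)*(7/(-5 + (4 + 4))))*(-50 - 30) = (1*(7/(-5 + 8)))*(-80) = (1*(7/3))*(-80) = (7/3)*(-80) = -560/3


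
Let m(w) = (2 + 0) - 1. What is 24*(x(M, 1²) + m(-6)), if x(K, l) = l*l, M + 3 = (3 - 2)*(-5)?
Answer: 48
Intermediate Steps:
m(w) = 1 (m(w) = 2 - 1 = 1)
M = -8 (M = -3 + (3 - 2)*(-5) = -3 + 1*(-5) = -3 - 5 = -8)
x(K, l) = l²
24*(x(M, 1²) + m(-6)) = 24*((1²)² + 1) = 24*(1² + 1) = 24*(1 + 1) = 24*2 = 48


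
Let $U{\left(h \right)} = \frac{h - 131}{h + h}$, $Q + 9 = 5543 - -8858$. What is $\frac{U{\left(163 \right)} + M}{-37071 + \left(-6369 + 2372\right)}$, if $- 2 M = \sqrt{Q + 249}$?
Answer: $\frac{19691}{13388168} \approx 0.0014708$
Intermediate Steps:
$Q = 14392$ ($Q = -9 + \left(5543 - -8858\right) = -9 + \left(5543 + 8858\right) = -9 + 14401 = 14392$)
$U{\left(h \right)} = \frac{-131 + h}{2 h}$
$M = - \frac{121}{2}$ ($M = - \frac{\sqrt{14392 + 249}}{2} = - \frac{\sqrt{14641}}{2} = \left(- \frac{1}{2}\right) 121 = - \frac{121}{2} \approx -60.5$)
$\frac{U{\left(163 \right)} + M}{-37071 + \left(-6369 + 2372\right)} = \frac{\frac{-131 + 163}{2 \cdot 163} - \frac{121}{2}}{-37071 + \left(-6369 + 2372\right)} = \frac{\frac{1}{2} \cdot \frac{1}{163} \cdot 32 - \frac{121}{2}}{-37071 - 3997} = \frac{\frac{16}{163} - \frac{121}{2}}{-41068} = \left(- \frac{19691}{326}\right) \left(- \frac{1}{41068}\right) = \frac{19691}{13388168}$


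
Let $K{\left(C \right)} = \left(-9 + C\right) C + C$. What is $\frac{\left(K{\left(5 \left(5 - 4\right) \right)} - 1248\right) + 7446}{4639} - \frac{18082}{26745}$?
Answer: $\frac{81481937}{124070055} \approx 0.65674$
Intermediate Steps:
$K{\left(C \right)} = C + C \left(-9 + C\right)$ ($K{\left(C \right)} = C \left(-9 + C\right) + C = C + C \left(-9 + C\right)$)
$\frac{\left(K{\left(5 \left(5 - 4\right) \right)} - 1248\right) + 7446}{4639} - \frac{18082}{26745} = \frac{\left(5 \left(5 - 4\right) \left(-8 + 5 \left(5 - 4\right)\right) - 1248\right) + 7446}{4639} - \frac{18082}{26745} = \left(\left(5 \cdot 1 \left(-8 + 5 \cdot 1\right) - 1248\right) + 7446\right) \frac{1}{4639} - \frac{18082}{26745} = \left(\left(5 \left(-8 + 5\right) - 1248\right) + 7446\right) \frac{1}{4639} - \frac{18082}{26745} = \left(\left(5 \left(-3\right) - 1248\right) + 7446\right) \frac{1}{4639} - \frac{18082}{26745} = \left(\left(-15 - 1248\right) + 7446\right) \frac{1}{4639} - \frac{18082}{26745} = \left(-1263 + 7446\right) \frac{1}{4639} - \frac{18082}{26745} = 6183 \cdot \frac{1}{4639} - \frac{18082}{26745} = \frac{6183}{4639} - \frac{18082}{26745} = \frac{81481937}{124070055}$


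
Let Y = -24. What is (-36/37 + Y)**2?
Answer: 853776/1369 ≈ 623.65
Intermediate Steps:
(-36/37 + Y)**2 = (-36/37 - 24)**2 = (-924/37)**2 = 853776/1369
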